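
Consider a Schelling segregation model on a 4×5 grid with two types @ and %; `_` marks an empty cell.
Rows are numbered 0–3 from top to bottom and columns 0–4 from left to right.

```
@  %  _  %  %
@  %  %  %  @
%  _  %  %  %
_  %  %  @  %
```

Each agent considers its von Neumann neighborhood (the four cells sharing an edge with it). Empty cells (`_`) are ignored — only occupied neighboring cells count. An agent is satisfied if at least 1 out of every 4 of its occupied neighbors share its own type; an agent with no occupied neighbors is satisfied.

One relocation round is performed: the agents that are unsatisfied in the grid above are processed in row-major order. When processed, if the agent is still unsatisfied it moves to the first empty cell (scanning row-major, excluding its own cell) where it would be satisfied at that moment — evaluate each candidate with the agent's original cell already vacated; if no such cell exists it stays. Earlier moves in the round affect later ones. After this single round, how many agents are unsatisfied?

Initially unsatisfied (in order): (1,4), (2,0), (3,3).
  (1,4): no empty cell satisfies it; stays.
  (2,0) → (0,2).
  (3,3) → (2,0).
Resulting grid:
@ % % % %
@ % % % @
@ _ % % %
_ % % _ %
Unsatisfied now: (1,4).

1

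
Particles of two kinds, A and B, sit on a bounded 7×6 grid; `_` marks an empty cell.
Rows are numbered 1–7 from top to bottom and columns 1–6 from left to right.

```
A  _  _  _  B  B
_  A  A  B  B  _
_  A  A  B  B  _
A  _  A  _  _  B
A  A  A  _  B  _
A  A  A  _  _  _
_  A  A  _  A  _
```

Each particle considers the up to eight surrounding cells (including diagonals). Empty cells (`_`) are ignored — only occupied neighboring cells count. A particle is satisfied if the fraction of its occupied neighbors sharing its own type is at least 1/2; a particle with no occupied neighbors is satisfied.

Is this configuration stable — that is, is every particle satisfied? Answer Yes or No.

Row 1: (1,1)A 1/1 ✓ · (1,5)B 3/3 ✓ · (1,6)B 2/2 ✓
Row 2: (2,2)A 4/4 ✓ · (2,3)A 3/5 ✓ · (2,4)B 4/6 ✓ · (2,5)B 5/5 ✓
Row 3: (3,2)A 5/5 ✓ · (3,3)A 4/6 ✓ · (3,4)B 3/6 ✓ · (3,5)B 4/4 ✓
Row 4: (4,1)A 3/3 ✓ · (4,3)A 4/5 ✓ · (4,6)B 2/2 ✓
Row 5: (5,1)A 4/4 ✓ · (5,2)A 7/7 ✓ · (5,3)A 4/4 ✓ · (5,5)B 1/1 ✓
Row 6: (6,1)A 4/4 ✓ · (6,2)A 7/7 ✓ · (6,3)A 5/5 ✓
Row 7: (7,2)A 4/4 ✓ · (7,3)A 3/3 ✓ · (7,5)A 0/0 ✓
All meet the threshold, so the configuration is stable.

Yes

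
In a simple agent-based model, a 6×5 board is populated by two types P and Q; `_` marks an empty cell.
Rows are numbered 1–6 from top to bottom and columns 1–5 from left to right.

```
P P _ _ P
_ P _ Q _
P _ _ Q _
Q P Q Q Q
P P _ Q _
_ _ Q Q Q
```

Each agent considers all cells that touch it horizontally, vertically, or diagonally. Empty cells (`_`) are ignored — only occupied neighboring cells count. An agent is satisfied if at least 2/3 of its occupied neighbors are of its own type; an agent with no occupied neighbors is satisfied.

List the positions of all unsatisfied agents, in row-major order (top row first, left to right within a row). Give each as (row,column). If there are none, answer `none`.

(1,1)P 2/2 satisfied
(1,2)P 2/2 satisfied
(1,5)P 0/1 not
(2,2)P 3/3 satisfied
(2,4)Q 1/2 not
(3,1)P 2/3 satisfied
(3,4)Q 4/4 satisfied
(4,1)Q 0/4 not
(4,2)P 3/5 not
(4,3)Q 3/5 not
(4,4)Q 4/4 satisfied
(4,5)Q 3/3 satisfied
(5,1)P 2/3 satisfied
(5,2)P 2/5 not
(5,4)Q 6/6 satisfied
(6,3)Q 2/3 satisfied
(6,4)Q 3/3 satisfied
(6,5)Q 2/2 satisfied

(1,5), (2,4), (4,1), (4,2), (4,3), (5,2)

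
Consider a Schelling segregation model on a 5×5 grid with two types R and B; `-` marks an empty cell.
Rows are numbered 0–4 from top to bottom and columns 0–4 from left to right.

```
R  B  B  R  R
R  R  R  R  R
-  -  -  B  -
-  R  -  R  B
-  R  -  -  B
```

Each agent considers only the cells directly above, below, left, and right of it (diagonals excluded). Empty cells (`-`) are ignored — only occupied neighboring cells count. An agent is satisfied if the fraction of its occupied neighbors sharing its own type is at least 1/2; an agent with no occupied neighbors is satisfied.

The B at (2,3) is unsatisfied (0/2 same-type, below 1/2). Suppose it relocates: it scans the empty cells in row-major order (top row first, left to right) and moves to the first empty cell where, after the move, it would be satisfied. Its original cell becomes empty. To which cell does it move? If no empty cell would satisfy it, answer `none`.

Vacating (2,3). Empty cells in order:
  (2,0): 0/1 same-type → still unsatisfied.
  (2,1): 0/2 same-type → still unsatisfied.
  (2,2): 0/1 same-type → still unsatisfied.
  (2,4): 1/2 same-type → satisfied — stop here.

(2,4)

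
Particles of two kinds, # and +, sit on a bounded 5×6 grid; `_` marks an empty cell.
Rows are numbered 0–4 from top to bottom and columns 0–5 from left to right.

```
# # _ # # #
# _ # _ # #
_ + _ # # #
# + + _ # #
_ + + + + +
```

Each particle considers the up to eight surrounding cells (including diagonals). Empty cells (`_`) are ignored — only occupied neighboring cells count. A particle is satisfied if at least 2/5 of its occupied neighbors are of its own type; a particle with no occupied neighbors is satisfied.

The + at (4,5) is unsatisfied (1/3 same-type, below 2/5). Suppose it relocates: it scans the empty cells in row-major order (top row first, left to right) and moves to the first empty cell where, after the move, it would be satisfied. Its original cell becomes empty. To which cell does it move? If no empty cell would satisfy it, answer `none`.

(2,0)

Vacating (4,5). Empty cells in order:
  (0,2): 0/3 same-type → still unsatisfied.
  (1,1): 1/5 same-type → still unsatisfied.
  (1,3): 0/6 same-type → still unsatisfied.
  (2,0): 2/4 same-type → satisfied — stop here.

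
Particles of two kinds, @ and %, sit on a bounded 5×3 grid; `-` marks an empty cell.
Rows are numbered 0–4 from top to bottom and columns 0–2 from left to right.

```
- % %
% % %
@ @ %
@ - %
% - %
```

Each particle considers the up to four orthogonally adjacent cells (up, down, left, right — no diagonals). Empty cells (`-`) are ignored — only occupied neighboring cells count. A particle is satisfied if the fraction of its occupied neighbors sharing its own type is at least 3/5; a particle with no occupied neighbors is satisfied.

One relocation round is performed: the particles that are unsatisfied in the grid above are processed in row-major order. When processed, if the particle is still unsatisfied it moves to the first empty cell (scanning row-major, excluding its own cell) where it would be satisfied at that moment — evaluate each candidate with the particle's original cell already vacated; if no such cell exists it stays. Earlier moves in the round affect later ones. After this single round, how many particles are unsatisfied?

Initially unsatisfied (in order): (1,0), (2,1), (3,0), (4,0).
  (1,0) → (0,0).
  (2,1): no empty cell satisfies it; stays.
  (3,0): no empty cell satisfies it; stays.
  (4,0) → (1,0).
Resulting grid:
% % %
% % %
@ @ %
@ - %
- - %
Unsatisfied now: (2,1).

1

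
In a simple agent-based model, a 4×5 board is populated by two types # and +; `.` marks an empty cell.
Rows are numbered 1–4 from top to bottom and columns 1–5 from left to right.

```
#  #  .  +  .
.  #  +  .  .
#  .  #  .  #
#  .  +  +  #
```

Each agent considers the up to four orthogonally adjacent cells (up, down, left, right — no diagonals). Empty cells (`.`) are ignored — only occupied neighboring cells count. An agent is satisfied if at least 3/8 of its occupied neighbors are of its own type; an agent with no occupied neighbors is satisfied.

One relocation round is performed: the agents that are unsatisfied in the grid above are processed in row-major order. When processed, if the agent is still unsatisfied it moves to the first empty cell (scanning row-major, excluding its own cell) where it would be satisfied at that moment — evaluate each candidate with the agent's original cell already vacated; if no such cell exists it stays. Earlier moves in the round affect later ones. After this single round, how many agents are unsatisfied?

0

Initially unsatisfied (in order): (2,3), (3,3).
  (2,3) → (1,3).
  (3,3) → (2,1).
Resulting grid:
# # + + .
# # . . .
# . . . #
# . + + #
All satisfied now.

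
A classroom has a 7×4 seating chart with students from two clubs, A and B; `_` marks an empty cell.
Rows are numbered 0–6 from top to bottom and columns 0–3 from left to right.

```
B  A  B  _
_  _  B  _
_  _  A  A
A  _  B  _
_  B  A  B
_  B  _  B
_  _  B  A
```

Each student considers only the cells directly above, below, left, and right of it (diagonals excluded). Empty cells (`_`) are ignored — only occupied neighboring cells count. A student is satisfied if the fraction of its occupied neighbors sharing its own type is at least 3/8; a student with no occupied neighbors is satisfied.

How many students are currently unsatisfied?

(0,0)B 0/1 unhappy
(0,1)A 0/2 unhappy
(0,2)B 1/2 ok
(1,2)B 1/2 ok
(2,2)A 1/3 unhappy
(2,3)A 1/1 ok
(3,0)A 0/0 ok
(3,2)B 0/2 unhappy
(4,1)B 1/2 ok
(4,2)A 0/3 unhappy
(4,3)B 1/2 ok
(5,1)B 1/1 ok
(5,3)B 1/2 ok
(6,2)B 0/1 unhappy
(6,3)A 0/2 unhappy
Unsatisfied: (0,0), (0,1), (2,2), (3,2), (4,2), (6,2), (6,3) — 7 in total.

7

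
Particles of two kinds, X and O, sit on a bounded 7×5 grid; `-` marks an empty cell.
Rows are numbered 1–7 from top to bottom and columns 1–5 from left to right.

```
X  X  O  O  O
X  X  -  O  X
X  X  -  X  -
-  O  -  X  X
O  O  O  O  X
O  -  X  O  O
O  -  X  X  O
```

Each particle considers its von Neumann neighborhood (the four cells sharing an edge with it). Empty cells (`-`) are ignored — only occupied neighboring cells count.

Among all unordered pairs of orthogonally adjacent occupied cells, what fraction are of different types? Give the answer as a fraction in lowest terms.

1/3

Scan each occupied cell's neighbors to the right and below so each pair is counted once.
From row 1: 2 unlike of 8 pairs (running 2/8).
From row 2: 2 unlike of 5 pairs (running 4/13).
From row 3: 1 unlike of 3 pairs (running 5/16).
From row 4: 1 unlike of 4 pairs (running 6/20).
From row 5: 3 unlike of 8 pairs (running 9/28).
From row 6: 2 unlike of 6 pairs (running 11/34).
From row 7: 1 unlike of 2 pairs (running 12/36).
Total adjacent occupied pairs: 36; unlike-type pairs: 12.
12/36 reduces to 1/3.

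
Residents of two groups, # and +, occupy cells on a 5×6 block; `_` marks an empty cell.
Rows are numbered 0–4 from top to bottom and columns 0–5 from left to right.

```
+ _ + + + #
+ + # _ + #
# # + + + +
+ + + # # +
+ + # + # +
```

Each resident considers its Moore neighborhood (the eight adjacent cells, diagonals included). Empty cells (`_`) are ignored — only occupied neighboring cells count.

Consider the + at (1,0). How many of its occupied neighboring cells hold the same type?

2

Occupied neighbors of (1,0): (0,0)=+, (1,1)=+, (2,0)=#, (2,1)=#.
Same type (+): 2 of 4.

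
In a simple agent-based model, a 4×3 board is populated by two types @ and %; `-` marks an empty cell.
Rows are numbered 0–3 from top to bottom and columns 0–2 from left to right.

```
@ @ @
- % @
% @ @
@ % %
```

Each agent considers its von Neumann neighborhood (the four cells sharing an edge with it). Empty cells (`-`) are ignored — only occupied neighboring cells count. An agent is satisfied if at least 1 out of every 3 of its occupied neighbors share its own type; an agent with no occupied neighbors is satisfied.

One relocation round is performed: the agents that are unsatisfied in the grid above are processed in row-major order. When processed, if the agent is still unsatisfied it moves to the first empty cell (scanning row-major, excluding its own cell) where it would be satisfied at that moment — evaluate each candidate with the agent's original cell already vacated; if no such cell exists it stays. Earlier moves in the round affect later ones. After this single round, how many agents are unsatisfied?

0

Initially unsatisfied (in order): (1,1), (2,0), (2,1), (3,0).
  (1,1) → (1,0).
  (2,0): now satisfied by earlier moves; stays.
  (2,1): now satisfied by earlier moves; stays.
  (3,0) → (1,1).
Resulting grid:
@ @ @
% @ @
% @ @
- % %
All satisfied now.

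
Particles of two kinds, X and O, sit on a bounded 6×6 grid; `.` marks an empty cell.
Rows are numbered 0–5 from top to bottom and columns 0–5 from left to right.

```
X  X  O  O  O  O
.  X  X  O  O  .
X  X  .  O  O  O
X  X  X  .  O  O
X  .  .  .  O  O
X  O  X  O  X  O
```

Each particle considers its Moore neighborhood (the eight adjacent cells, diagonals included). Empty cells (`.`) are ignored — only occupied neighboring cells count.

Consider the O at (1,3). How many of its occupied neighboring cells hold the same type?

6

Occupied neighbors of (1,3): (0,2)=O, (0,3)=O, (0,4)=O, (1,2)=X, (1,4)=O, (2,3)=O, (2,4)=O.
Same type (O): 6 of 7.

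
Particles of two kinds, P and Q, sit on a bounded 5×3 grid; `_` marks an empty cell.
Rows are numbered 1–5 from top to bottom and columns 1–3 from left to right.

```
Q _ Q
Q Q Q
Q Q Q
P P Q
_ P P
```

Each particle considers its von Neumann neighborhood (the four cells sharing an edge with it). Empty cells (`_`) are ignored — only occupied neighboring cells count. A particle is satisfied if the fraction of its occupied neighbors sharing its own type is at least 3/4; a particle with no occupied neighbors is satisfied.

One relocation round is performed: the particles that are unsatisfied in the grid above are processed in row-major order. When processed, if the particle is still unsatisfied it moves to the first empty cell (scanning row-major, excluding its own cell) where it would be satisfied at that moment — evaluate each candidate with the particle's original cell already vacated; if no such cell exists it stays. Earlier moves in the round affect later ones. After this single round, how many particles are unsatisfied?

Initially unsatisfied (in order): (3,1), (4,1), (4,2), (4,3), (5,3).
  (3,1) → (1,2).
  (4,1): now satisfied by earlier moves; stays.
  (4,2) → (5,1).
  (4,3): no empty cell satisfies it; stays.
  (5,3): no empty cell satisfies it; stays.
Resulting grid:
Q Q Q
Q Q Q
_ Q Q
P _ Q
P P P
Unsatisfied now: (4,3), (5,3).

2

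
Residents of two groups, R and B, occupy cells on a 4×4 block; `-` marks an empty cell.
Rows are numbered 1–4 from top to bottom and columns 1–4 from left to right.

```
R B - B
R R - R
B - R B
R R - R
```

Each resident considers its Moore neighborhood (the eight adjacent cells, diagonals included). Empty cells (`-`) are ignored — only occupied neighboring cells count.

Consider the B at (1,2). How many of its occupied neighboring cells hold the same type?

Occupied neighbors of (1,2): (1,1)=R, (2,1)=R, (2,2)=R.
Same type (B): 0 of 3.

0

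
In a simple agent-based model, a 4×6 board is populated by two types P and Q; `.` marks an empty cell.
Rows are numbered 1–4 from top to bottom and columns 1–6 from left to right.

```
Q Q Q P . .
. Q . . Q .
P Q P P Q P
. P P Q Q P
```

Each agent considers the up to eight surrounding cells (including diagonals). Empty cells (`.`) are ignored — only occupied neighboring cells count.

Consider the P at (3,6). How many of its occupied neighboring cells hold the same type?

Occupied neighbors of (3,6): (2,5)=Q, (3,5)=Q, (4,5)=Q, (4,6)=P.
Same type (P): 1 of 4.

1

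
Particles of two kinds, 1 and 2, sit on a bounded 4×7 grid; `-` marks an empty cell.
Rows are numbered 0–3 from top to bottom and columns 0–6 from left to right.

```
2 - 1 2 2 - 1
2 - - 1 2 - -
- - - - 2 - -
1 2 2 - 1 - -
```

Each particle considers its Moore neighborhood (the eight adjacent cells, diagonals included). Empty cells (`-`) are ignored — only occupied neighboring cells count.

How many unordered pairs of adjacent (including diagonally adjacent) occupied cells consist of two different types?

Scan each occupied cell's neighbors to the right and below (and the two forward diagonals) so each pair is counted once.
Row 0: 2(0,0)–2(1,0)= 1(0,2)–2(0,3)≠ 1(0,2)–1(1,3)= 2(0,3)–2(0,4)= 2(0,3)–1(1,3)≠ 2(0,3)–2(1,4)= 2(0,4)–2(1,4)= 2(0,4)–1(1,3)≠  → 3/8 unlike.
Row 1: 1(1,3)–2(1,4)≠ 1(1,3)–2(2,4)≠ 2(1,4)–2(2,4)=  → 2/3 unlike.
Row 2: 2(2,4)–1(3,4)≠  → 1/1 unlike.
Row 3: 1(3,0)–2(3,1)≠ 2(3,1)–2(3,2)=  → 1/2 unlike.
Total adjacent occupied pairs: 14; unlike-type pairs: 7.

7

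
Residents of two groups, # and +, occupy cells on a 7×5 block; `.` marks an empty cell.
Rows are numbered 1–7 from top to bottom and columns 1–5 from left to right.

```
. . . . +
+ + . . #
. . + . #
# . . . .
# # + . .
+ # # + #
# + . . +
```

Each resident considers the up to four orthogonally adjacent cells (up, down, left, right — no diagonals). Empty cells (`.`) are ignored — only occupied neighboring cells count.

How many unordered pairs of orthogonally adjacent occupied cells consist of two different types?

11

Scan each occupied cell's neighbors to the right and below so each pair is counted once.
Row 1: +(1,5)–#(2,5)≠  → 1/1 unlike.
Row 2: +(2,1)–+(2,2)= #(2,5)–#(3,5)=  → 0/2 unlike.
Row 4: #(4,1)–#(5,1)=  → 0/1 unlike.
Row 5: #(5,1)–#(5,2)= #(5,1)–+(6,1)≠ #(5,2)–+(5,3)≠ #(5,2)–#(6,2)= +(5,3)–#(6,3)≠  → 3/5 unlike.
Row 6: +(6,1)–#(6,2)≠ +(6,1)–#(7,1)≠ #(6,2)–#(6,3)= #(6,2)–+(7,2)≠ #(6,3)–+(6,4)≠ +(6,4)–#(6,5)≠ #(6,5)–+(7,5)≠  → 6/7 unlike.
Row 7: #(7,1)–+(7,2)≠  → 1/1 unlike.
Total adjacent occupied pairs: 17; unlike-type pairs: 11.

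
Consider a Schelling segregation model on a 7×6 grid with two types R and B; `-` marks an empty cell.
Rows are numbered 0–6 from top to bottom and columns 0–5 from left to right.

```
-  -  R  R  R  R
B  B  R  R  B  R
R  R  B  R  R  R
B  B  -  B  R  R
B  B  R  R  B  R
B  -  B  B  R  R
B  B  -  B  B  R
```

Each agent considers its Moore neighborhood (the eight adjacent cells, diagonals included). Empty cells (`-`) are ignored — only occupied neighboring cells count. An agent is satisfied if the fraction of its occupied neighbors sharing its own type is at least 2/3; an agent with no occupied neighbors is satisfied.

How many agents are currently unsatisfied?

17

(0,2)R 3/4 satisfied
(0,3)R 4/5 satisfied
(0,4)R 4/5 satisfied
(0,5)R 2/3 satisfied
(1,0)B 1/3 not
(1,1)B 2/6 not
(1,2)R 5/7 satisfied
(1,3)R 6/8 satisfied
(1,4)B 0/8 not
(1,5)R 4/5 satisfied
(2,0)R 1/5 not
(2,1)R 2/7 not
(2,2)B 3/7 not
(2,3)R 4/7 not
(2,4)R 6/8 satisfied
(2,5)R 4/5 satisfied
(3,0)B 3/5 not
(3,1)B 4/7 not
(3,3)B 2/7 not
(3,4)R 6/8 satisfied
(3,5)R 4/5 satisfied
(4,0)B 4/4 satisfied
(4,1)B 5/6 satisfied
(4,2)R 1/6 not
(4,3)R 3/7 not
(4,4)B 2/8 not
(4,5)R 4/5 satisfied
(5,0)B 4/4 satisfied
(5,2)B 4/6 satisfied
(5,3)B 4/7 not
(5,4)R 4/8 not
(5,5)R 3/5 not
(6,0)B 2/2 satisfied
(6,1)B 3/3 satisfied
(6,3)B 3/4 satisfied
(6,4)B 2/5 not
(6,5)R 2/3 satisfied
Unsatisfied: (1,0), (1,1), (1,4), (2,0), (2,1), (2,2), (2,3), (3,0), (3,1), (3,3), (4,2), (4,3), (4,4), (5,3), (5,4), (5,5), (6,4) — 17 in total.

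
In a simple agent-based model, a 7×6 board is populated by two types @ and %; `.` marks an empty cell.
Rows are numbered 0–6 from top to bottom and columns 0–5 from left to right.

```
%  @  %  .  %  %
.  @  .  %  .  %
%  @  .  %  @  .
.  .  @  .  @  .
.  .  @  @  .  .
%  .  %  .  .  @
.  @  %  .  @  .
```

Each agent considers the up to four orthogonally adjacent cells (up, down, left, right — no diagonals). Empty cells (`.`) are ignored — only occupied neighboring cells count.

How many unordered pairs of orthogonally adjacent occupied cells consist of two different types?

Scan each occupied cell's neighbors to the right and below so each pair is counted once.
From row 0: 2 unlike of 5 pairs (running 2/5).
From row 1: 0 unlike of 2 pairs (running 2/7).
From row 2: 2 unlike of 3 pairs (running 4/10).
From row 3: 0 unlike of 1 pairs (running 4/11).
From row 4: 1 unlike of 2 pairs (running 5/13).
From row 5: 0 unlike of 1 pairs (running 5/14).
From row 6: 1 unlike of 1 pairs (running 6/15).
Total adjacent occupied pairs: 15; unlike-type pairs: 6.

6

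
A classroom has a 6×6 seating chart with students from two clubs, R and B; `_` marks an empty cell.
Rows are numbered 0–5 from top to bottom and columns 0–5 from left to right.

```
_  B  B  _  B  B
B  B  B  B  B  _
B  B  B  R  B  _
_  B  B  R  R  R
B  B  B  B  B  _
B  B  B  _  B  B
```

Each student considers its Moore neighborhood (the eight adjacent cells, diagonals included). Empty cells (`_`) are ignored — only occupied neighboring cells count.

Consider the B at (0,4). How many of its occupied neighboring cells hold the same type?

3

Occupied neighbors of (0,4): (0,5)=B, (1,3)=B, (1,4)=B.
Same type (B): 3 of 3.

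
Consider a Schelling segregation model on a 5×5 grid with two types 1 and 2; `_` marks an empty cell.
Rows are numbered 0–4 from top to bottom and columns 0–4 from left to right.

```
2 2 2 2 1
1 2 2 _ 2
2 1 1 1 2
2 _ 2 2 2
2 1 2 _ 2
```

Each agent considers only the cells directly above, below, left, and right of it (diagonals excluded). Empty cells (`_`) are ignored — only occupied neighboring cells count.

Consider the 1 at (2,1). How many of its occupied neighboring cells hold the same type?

1

Occupied neighbors of (2,1): (1,1)=2, (2,0)=2, (2,2)=1.
Same type (1): 1 of 3.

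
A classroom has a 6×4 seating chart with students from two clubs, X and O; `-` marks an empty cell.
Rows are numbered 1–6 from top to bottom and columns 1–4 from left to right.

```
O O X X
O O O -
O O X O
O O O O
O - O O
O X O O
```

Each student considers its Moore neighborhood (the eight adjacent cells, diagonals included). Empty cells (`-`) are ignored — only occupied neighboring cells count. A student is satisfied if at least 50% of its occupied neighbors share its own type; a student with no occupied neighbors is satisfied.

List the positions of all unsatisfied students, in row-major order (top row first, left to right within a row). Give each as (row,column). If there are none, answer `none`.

(1,3), (3,3), (6,2)

(1,1)O 3/3 ok
(1,2)O 4/5 ok
(1,3)X 1/4 unhappy
(1,4)X 1/2 ok
(2,1)O 5/5 ok
(2,2)O 6/8 ok
(2,3)O 4/7 ok
(3,1)O 5/5 ok
(3,2)O 7/8 ok
(3,3)X 0/7 unhappy
(3,4)O 3/4 ok
(4,1)O 4/4 ok
(4,2)O 6/7 ok
(4,3)O 6/7 ok
(4,4)O 4/5 ok
(5,1)O 3/4 ok
(5,3)O 6/7 ok
(5,4)O 5/5 ok
(6,1)O 1/2 ok
(6,2)X 0/4 unhappy
(6,3)O 3/4 ok
(6,4)O 3/3 ok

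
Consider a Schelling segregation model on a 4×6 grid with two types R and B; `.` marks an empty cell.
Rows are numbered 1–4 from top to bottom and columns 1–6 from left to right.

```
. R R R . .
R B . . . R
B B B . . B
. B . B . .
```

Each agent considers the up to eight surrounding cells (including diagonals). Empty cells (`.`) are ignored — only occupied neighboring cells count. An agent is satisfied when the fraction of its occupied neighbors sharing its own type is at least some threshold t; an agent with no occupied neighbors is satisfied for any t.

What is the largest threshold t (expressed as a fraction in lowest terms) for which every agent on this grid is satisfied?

0/1

Row 1: (1,2)R 2/3 · (1,3)R 2/3 · (1,4)R 1/1
Row 2: (2,1)R 1/4 · (2,2)B 3/6 · (2,6)R 0/1
Row 3: (3,1)B 3/4 · (3,2)B 4/5 · (3,3)B 4/4 · (3,6)B 0/1
Row 4: (4,2)B 3/3 · (4,4)B 1/1
The smallest same-type fraction is 0/1 at (2,6), which reduces to 0/1. Any threshold above that leaves this agent unsatisfied.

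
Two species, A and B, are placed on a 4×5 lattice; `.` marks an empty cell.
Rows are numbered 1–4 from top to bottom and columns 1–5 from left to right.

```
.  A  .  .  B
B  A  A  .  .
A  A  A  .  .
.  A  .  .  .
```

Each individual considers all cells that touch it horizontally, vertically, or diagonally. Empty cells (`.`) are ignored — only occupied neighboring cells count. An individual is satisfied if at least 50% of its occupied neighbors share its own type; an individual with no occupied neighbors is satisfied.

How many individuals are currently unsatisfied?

(1,2)A 2/3 ok
(1,5)B 0/0 ok
(2,1)B 0/4 unhappy
(2,2)A 5/6 ok
(2,3)A 4/4 ok
(3,1)A 3/4 ok
(3,2)A 5/6 ok
(3,3)A 4/4 ok
(4,2)A 3/3 ok
Unsatisfied: (2,1) — 1 in total.

1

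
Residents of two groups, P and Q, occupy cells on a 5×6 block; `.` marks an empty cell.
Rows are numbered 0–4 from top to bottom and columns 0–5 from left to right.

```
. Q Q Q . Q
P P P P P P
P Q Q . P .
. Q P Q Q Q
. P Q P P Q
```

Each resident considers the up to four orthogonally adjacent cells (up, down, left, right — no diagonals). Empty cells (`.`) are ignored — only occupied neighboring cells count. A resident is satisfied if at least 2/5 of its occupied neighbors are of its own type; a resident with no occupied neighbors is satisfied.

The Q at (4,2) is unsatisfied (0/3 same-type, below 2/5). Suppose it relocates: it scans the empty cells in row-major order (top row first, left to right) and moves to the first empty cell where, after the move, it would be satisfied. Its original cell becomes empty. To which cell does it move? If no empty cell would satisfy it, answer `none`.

(0,0)

Vacating (4,2). Empty cells in order:
  (0,0): 1/2 same-type → satisfied — stop here.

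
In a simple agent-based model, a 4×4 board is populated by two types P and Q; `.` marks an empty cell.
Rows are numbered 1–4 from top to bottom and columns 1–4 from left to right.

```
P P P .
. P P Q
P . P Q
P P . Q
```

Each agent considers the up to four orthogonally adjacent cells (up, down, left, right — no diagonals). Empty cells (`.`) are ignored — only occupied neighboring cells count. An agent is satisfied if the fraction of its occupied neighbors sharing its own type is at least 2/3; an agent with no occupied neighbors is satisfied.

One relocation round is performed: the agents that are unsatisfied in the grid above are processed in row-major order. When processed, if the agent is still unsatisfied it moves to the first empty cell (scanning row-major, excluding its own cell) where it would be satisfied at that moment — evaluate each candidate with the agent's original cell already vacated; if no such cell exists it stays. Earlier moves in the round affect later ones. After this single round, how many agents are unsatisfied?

Initially unsatisfied (in order): (2,4), (3,3).
  (2,4): no empty cell satisfies it; stays.
  (3,3) → (2,1).
Resulting grid:
P P P .
P P P Q
P . . Q
P P . Q
Unsatisfied now: (2,4).

1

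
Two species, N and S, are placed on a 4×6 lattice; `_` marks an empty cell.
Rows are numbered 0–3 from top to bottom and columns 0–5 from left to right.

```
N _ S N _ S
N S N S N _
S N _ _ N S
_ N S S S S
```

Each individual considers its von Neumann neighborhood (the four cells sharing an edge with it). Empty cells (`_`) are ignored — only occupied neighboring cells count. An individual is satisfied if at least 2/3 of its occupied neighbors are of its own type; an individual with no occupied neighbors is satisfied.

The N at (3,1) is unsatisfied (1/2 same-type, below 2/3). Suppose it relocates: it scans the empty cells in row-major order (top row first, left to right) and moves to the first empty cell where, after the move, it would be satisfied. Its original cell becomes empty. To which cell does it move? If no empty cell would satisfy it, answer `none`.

(0,4)

Vacating (3,1). Empty cells in order:
  (0,1): 1/3 same-type → still unsatisfied.
  (0,4): 2/3 same-type → satisfied — stop here.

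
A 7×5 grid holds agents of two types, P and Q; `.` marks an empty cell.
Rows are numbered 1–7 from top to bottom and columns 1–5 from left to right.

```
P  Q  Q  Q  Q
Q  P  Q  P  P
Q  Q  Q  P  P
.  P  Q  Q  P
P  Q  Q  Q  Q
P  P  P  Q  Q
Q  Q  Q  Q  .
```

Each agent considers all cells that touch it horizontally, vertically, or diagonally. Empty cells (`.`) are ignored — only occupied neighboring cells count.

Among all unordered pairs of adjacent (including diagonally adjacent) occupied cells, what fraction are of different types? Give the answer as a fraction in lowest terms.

23/49

Scan each occupied cell's neighbors to the right and below (and the two forward diagonals) so each pair is counted once.
From row 1: 9 unlike of 17 pairs (running 9/17).
From row 2: 8 unlike of 17 pairs (running 17/34).
From row 3: 7 unlike of 15 pairs (running 24/49).
From row 4: 6 unlike of 14 pairs (running 30/63).
From row 5: 7 unlike of 17 pairs (running 37/80).
From row 6: 9 unlike of 15 pairs (running 46/95).
From row 7: 0 unlike of 3 pairs (running 46/98).
Total adjacent occupied pairs: 98; unlike-type pairs: 46.
46/98 reduces to 23/49.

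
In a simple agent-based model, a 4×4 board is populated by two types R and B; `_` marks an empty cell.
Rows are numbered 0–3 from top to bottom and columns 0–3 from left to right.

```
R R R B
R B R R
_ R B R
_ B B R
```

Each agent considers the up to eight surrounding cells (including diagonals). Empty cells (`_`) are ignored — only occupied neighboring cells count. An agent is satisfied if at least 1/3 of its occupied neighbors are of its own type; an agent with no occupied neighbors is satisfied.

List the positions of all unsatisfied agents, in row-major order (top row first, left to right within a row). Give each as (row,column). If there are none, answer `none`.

(0,3), (1,1)

Row 0: (0,0)R 2/3 ok · (0,1)R 4/5 ok · (0,2)R 3/5 ok · (0,3)B 0/3 unhappy
Row 1: (1,0)R 3/4 ok · (1,1)B 1/7 unhappy · (1,2)R 5/8 ok · (1,3)R 3/5 ok
Row 2: (2,1)R 2/6 ok · (2,2)B 3/8 ok · (2,3)R 3/5 ok
Row 3: (3,1)B 2/3 ok · (3,2)B 2/5 ok · (3,3)R 1/3 ok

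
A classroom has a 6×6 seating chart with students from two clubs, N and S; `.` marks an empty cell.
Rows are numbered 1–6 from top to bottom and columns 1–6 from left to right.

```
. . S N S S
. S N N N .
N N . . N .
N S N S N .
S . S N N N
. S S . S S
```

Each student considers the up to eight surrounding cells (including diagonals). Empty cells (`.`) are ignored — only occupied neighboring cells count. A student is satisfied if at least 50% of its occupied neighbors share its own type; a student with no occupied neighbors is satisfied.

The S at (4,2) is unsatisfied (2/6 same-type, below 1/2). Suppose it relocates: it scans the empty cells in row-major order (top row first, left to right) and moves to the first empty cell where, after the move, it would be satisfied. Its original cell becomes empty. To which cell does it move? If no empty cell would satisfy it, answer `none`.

(1,1)

Vacating (4,2). Empty cells in order:
  (1,1): 1/1 same-type → satisfied — stop here.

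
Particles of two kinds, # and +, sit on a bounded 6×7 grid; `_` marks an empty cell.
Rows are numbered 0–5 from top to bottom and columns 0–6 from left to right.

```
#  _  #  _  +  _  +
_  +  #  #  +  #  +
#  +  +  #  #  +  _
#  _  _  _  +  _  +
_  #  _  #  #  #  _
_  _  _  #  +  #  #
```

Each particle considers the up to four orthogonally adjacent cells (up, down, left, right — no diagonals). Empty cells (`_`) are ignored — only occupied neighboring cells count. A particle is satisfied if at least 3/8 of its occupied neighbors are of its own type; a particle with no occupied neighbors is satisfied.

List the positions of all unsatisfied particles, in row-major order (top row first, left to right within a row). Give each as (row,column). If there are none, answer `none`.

Row 0: (0,0)# 0/0 satisfied · (0,2)# 1/1 satisfied · (0,4)+ 1/1 satisfied · (0,6)+ 1/1 satisfied
Row 1: (1,1)+ 1/2 satisfied · (1,2)# 2/4 satisfied · (1,3)# 2/3 satisfied · (1,4)+ 1/4 not · (1,5)# 0/3 not · (1,6)+ 1/2 satisfied
Row 2: (2,0)# 1/2 satisfied · (2,1)+ 2/3 satisfied · (2,2)+ 1/3 not · (2,3)# 2/3 satisfied · (2,4)# 1/4 not · (2,5)+ 0/2 not
Row 3: (3,0)# 1/1 satisfied · (3,4)+ 0/2 not · (3,6)+ 0/0 satisfied
Row 4: (4,1)# 0/0 satisfied · (4,3)# 2/2 satisfied · (4,4)# 2/4 satisfied · (4,5)# 2/2 satisfied
Row 5: (5,3)# 1/2 satisfied · (5,4)+ 0/3 not · (5,5)# 2/3 satisfied · (5,6)# 1/1 satisfied

(1,4), (1,5), (2,2), (2,4), (2,5), (3,4), (5,4)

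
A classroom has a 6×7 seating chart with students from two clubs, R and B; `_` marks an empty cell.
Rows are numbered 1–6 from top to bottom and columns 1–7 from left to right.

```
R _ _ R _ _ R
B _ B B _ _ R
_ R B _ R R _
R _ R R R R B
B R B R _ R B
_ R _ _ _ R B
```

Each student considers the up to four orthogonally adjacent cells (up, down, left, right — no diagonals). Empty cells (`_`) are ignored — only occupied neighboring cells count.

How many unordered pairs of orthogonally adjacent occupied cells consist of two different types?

Scan each occupied cell's neighbors to the right and below so each pair is counted once.
Row 1: R(1,1)–B(2,1)≠ R(1,4)–B(2,4)≠ R(1,7)–R(2,7)=  → 2/3 unlike.
Row 2: B(2,3)–B(2,4)= B(2,3)–B(3,3)=  → 0/2 unlike.
Row 3: R(3,2)–B(3,3)≠ B(3,3)–R(4,3)≠ R(3,5)–R(3,6)= R(3,5)–R(4,5)= R(3,6)–R(4,6)=  → 2/5 unlike.
Row 4: R(4,1)–B(5,1)≠ R(4,3)–R(4,4)= R(4,3)–B(5,3)≠ R(4,4)–R(4,5)= R(4,4)–R(5,4)= R(4,5)–R(4,6)= R(4,6)–B(4,7)≠ R(4,6)–R(5,6)= B(4,7)–B(5,7)=  → 3/9 unlike.
Row 5: B(5,1)–R(5,2)≠ R(5,2)–B(5,3)≠ R(5,2)–R(6,2)= B(5,3)–R(5,4)≠ R(5,6)–B(5,7)≠ R(5,6)–R(6,6)= B(5,7)–B(6,7)=  → 4/7 unlike.
Row 6: R(6,6)–B(6,7)≠  → 1/1 unlike.
Total adjacent occupied pairs: 27; unlike-type pairs: 12.

12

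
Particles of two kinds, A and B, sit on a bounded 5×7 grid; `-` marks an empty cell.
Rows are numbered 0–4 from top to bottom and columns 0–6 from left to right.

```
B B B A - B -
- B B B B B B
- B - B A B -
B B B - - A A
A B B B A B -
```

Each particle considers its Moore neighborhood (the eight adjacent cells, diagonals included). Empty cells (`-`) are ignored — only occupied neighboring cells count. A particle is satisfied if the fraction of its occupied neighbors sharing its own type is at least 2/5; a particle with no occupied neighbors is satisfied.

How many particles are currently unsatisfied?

6

Row 0: (0,0)B 2/2 ok · (0,1)B 4/4 ok · (0,2)B 4/5 ok · (0,3)A 0/4 unhappy · (0,5)B 3/3 ok
Row 1: (1,1)B 5/5 ok · (1,2)B 6/7 ok · (1,3)B 4/6 ok · (1,4)B 5/7 ok · (1,5)B 4/5 ok · (1,6)B 3/3 ok
Row 2: (2,1)B 5/5 ok · (2,3)B 4/5 ok · (2,4)A 1/6 unhappy · (2,5)B 3/6 ok
Row 3: (3,0)B 3/4 ok · (3,1)B 5/6 ok · (3,2)B 6/6 ok · (3,5)A 3/5 ok · (3,6)A 1/3 unhappy
Row 4: (4,0)A 0/3 unhappy · (4,1)B 4/5 ok · (4,2)B 4/4 ok · (4,3)B 2/3 ok · (4,4)A 1/3 unhappy · (4,5)B 0/3 unhappy
Unsatisfied: (0,3), (2,4), (3,6), (4,0), (4,4), (4,5) — 6 in total.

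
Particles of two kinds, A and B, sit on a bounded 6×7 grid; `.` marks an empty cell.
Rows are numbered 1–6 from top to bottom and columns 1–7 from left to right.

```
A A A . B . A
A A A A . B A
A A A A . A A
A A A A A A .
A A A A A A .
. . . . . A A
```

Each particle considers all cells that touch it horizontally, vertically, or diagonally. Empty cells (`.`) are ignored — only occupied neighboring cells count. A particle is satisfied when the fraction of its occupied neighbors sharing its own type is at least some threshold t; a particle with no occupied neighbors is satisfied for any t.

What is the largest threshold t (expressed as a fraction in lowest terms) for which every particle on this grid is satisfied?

1/5

(1,1)A 3/3
(1,2)A 5/5
(1,3)A 4/4
(1,5)B 1/2
(1,7)A 1/2
(2,1)A 5/5
(2,2)A 8/8
(2,3)A 7/7
(2,4)A 4/5
(2,6)B 1/5
(2,7)A 3/4
(3,1)A 5/5
(3,2)A 8/8
(3,3)A 8/8
(3,4)A 6/6
(3,6)A 4/5
(3,7)A 3/4
(4,1)A 5/5
(4,2)A 8/8
(4,3)A 8/8
(4,4)A 7/7
(4,5)A 7/7
(4,6)A 5/5
(5,1)A 3/3
(5,2)A 5/5
(5,3)A 5/5
(5,4)A 5/5
(5,5)A 6/6
(5,6)A 5/5
(6,6)A 3/3
(6,7)A 2/2
The smallest same-type fraction is 1/5 at (2,6), which reduces to 1/5. Any threshold above that leaves this particle unsatisfied.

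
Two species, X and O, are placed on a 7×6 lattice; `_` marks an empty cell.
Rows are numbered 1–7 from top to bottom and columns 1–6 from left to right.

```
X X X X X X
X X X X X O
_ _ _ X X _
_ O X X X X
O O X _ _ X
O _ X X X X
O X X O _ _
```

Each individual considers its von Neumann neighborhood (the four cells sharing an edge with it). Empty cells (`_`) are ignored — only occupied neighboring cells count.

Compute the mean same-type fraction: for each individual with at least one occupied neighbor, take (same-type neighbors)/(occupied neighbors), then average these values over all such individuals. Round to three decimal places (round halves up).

(1,1)X 2/2
(1,2)X 3/3
(1,3)X 3/3
(1,4)X 3/3
(1,5)X 3/3
(1,6)X 1/2
(2,1)X 2/2
(2,2)X 3/3
(2,3)X 3/3
(2,4)X 4/4
(2,5)X 3/4
(2,6)O 0/2
(3,4)X 3/3
(3,5)X 3/3
(4,2)O 1/2
(4,3)X 2/3
(4,4)X 3/3
(4,5)X 3/3
(4,6)X 2/2
(5,1)O 2/2
(5,2)O 2/3
(5,3)X 2/3
(5,6)X 2/2
(6,1)O 2/2
(6,3)X 3/3
(6,4)X 2/3
(6,5)X 2/2
(6,6)X 2/2
(7,1)O 1/2
(7,2)X 1/2
(7,3)X 2/3
(7,4)O 0/2
Sum over 32 individuals: 2/2 + 3/3 + 3/3 + 3/3 + 3/3 + 1/2 + 2/2 + 3/3 + 3/3 + 4/4 + 3/4 + 0/2 + 3/3 + 3/3 + 1/2 + 2/3 + 3/3 + 3/3 + 2/2 + 2/2 + 2/3 + 2/3 + 2/2 + 2/2 + 3/3 + 2/3 + 2/2 + 2/2 + 1/2 + 1/2 + 2/3 + 0/2 = 313/12; mean = 313/12 ÷ 32 = 313/384 = 0.815104… → 0.815.

0.815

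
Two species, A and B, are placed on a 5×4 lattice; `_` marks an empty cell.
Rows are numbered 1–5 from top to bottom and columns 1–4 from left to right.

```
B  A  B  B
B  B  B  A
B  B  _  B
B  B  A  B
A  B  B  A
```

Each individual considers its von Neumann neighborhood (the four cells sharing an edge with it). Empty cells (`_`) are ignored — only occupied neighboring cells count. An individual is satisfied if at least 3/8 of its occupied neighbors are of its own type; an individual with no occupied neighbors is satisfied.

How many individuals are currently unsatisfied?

(1,1)B 1/2 ✓
(1,2)A 0/3 ✗
(1,3)B 2/3 ✓
(1,4)B 1/2 ✓
(2,1)B 3/3 ✓
(2,2)B 3/4 ✓
(2,3)B 2/3 ✓
(2,4)A 0/3 ✗
(3,1)B 3/3 ✓
(3,2)B 3/3 ✓
(3,4)B 1/2 ✓
(4,1)B 2/3 ✓
(4,2)B 3/4 ✓
(4,3)A 0/3 ✗
(4,4)B 1/3 ✗
(5,1)A 0/2 ✗
(5,2)B 2/3 ✓
(5,3)B 1/3 ✗
(5,4)A 0/2 ✗
Unsatisfied: (1,2), (2,4), (4,3), (4,4), (5,1), (5,3), (5,4) — 7 in total.

7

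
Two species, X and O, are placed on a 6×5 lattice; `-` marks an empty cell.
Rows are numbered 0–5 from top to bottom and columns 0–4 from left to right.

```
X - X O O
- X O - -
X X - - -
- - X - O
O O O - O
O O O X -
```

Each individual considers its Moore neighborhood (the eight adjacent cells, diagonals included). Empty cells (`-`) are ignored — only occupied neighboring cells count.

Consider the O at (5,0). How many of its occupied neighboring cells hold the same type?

3

Occupied neighbors of (5,0): (4,0)=O, (4,1)=O, (5,1)=O.
Same type (O): 3 of 3.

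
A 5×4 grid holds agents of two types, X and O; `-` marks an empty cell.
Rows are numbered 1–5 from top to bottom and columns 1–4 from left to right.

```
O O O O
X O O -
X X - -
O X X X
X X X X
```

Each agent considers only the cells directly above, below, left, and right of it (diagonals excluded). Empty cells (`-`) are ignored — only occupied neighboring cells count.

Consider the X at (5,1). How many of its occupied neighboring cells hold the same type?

1

Occupied neighbors of (5,1): (4,1)=O, (5,2)=X.
Same type (X): 1 of 2.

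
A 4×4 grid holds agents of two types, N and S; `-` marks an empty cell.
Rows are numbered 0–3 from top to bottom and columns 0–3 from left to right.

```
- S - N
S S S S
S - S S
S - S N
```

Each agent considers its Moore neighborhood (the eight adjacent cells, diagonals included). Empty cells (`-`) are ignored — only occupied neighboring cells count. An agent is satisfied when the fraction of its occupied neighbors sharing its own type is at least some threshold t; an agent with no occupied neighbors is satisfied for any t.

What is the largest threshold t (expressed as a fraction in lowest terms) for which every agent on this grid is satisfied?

Row 0: (0,1)S 3/3 · (0,3)N 0/2
Row 1: (1,0)S 3/3 · (1,1)S 5/5 · (1,2)S 5/6 · (1,3)S 3/4
Row 2: (2,0)S 3/3 · (2,2)S 5/6 · (2,3)S 4/5
Row 3: (3,0)S 1/1 · (3,2)S 2/3 · (3,3)N 0/3
The smallest same-type fraction is 0/2 at (0,3), which reduces to 0/1. Any threshold above that leaves this agent unsatisfied.

0/1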